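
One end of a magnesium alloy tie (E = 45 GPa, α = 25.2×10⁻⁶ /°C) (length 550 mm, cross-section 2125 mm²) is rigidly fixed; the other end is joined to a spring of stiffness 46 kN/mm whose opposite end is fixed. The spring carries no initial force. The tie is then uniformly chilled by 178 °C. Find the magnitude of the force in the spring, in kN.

P ≈ 89.7 kN

Free thermal contraction: δ_free = αΔT L = 25.2×10⁻⁶ × 178 × 550 = 2.467 mm.
Let P be the tensile force in the spring. The tie extends elastically by PL/(AE) and the spring stretches by P/k; together these equal δ_free.
So P = δ_free / [L/(AE) + 1/k] = 2.467 / [ 550/(2125×45×10³) + 1/(46×10³) ].
P = 2.467 / 2.749×10⁻⁵ = 89740 N.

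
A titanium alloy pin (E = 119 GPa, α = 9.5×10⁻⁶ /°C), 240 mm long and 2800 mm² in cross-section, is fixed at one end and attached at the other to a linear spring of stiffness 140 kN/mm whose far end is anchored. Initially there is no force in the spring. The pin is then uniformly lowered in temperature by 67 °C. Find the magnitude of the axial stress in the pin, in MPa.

If the spring were absent the pin would shorten by αΔT L = 9.5×10⁻⁶ × 67 × 240 = 0.1528 mm.
Let P be the tensile force in the spring. The pin extends elastically by PL/(AE) and the spring stretches by P/k; together these equal δ_free.
P [ L/(AE) + 1/k ] = δ_free → P [ 240/(2800×119×10³) + 1/(140×10³) ] = 0.1528.
P = 0.1528 / 7.863×10⁻⁶ = 19430 N.
σ = P/A = 19430/2800 = 6.938 MPa.

σ ≈ 6.94 MPa (tensile)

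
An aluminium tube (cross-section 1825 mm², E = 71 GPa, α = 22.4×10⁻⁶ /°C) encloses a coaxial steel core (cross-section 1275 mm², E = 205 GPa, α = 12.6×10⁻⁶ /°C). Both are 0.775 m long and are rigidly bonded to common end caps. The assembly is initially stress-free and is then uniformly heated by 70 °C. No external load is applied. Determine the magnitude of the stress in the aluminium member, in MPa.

σ ≈ 32.6 MPa (compressive)

Both members must finish at the same length. With the larger α, the aluminium tends to over-expand; the plates restrain it, putting the aluminium in compression and the steel in tension. With no external load the two internal forces are equal and opposite, magnitude P.
Setting the final lengths equal and cancelling L: (α₁ − α₂)ΔT = P/(A₁E₁) + P/(A₂E₂).
|α₁ − α₂|·ΔT = 9.8×10⁻⁶ × 70 = 0.000686.
1/(A₁E₁) + 1/(A₂E₂) = 1/(1825×71×10³) + 1/(1275×205×10³) = 1.154×10⁻⁸ N⁻¹.
So P = 0.000686 / 1.154×10⁻⁸ = 59.43 kN.
σ_{aluminium} = P/A₁ = 59430/1825 = 32.56 MPa, compressive.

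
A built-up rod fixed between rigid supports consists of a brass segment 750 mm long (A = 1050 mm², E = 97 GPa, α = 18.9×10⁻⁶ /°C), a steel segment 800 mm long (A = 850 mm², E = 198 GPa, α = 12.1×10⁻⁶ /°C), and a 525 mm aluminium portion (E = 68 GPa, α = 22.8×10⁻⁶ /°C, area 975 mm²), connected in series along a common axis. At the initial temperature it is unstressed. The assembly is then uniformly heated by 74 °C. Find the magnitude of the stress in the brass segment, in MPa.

Free thermal expansion of the whole bar: Σ αᵢΔT Lᵢ = 18.9×10⁻⁶×74×750 + 12.1×10⁻⁶×74×800 + 22.8×10⁻⁶×74×525 = 2.651 mm.
Since the ends are fixed, an axial force P builds up, equal in every segment, with P · Σ Lᵢ/(AᵢEᵢ) = δ_free.
Σ Lᵢ/(AᵢEᵢ) = 750/(1050×97×10³) + 800/(850×198×10³) + 525/(975×68×10³) = 2.004×10⁻⁵ mm/N.
P = 2.651 / 2.004×10⁻⁵ = 132300 N = 132.3 kN, compressive.
σ_{brass} = P / A = 132300 / 1050 = 126 MPa.

σ ≈ 126 MPa (compressive)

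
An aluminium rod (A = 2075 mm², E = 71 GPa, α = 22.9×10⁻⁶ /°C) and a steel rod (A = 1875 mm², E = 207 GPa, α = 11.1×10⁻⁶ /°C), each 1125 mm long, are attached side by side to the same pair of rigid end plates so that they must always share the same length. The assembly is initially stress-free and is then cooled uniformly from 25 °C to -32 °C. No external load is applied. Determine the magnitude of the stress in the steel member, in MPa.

σ ≈ 38.3 MPa (compressive)

Both members must finish at the same length. With the larger α, the aluminium tends to over-contract; the plates restrain it, putting the aluminium in tension and the steel in compression. With no external load the two internal forces are equal and opposite, magnitude P.
Compatibility of the two members (thermal + elastic change equal): (α₁ − α₂)ΔT = P·[1/(A₁E₁) + 1/(A₂E₂)].
|α₁ − α₂|·ΔT = 11.8×10⁻⁶ × 57 = 0.0006726.
1/(A₁E₁) + 1/(A₂E₂) = 1/(2075×71×10³) + 1/(1875×207×10³) = 9.364×10⁻⁹ N⁻¹.
So P = 0.0006726 / 9.364×10⁻⁹ = 71.83 kN.
σ_{steel} = P/A₂ = 71830/1875 = 38.31 MPa, compressive.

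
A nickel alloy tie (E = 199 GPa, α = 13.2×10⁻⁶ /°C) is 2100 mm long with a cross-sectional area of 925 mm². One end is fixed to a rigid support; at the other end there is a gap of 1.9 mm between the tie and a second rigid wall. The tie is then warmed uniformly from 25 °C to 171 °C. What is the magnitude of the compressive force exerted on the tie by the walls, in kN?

P ≈ 188 kN

Unrestrained expansion: δ_free = αΔT L = 13.2×10⁻⁶ × 146 × 2100 = 4.047 mm.
This exceeds the 1.9 mm gap, so the wall pushes back. The portion of expansion that must be recovered elastically is δ_free − gap = 4.047 − 1.9 = 2.147 mm.
So σ = E(δ_free − g)/L = 199×10³ × 2.147/2100 = 203.5 MPa.
Force on the wall = σA = 203.5 × 925 mm² = 188.2 kN.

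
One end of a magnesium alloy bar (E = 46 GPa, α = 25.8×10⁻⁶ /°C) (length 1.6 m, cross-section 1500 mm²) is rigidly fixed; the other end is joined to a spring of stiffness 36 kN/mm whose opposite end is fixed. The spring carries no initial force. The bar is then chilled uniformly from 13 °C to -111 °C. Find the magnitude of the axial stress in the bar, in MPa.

σ ≈ 67 MPa (tensile)

Free thermal contraction: δ_free = αΔT L = 25.8×10⁻⁶ × 124 × 1600 = 5.119 mm.
Let P be the tensile force in the spring. The bar extends elastically by PL/(AE) and the spring stretches by P/k; together these equal δ_free.
P [ L/(AE) + 1/k ] = δ_free → P [ 1600/(1500×46×10³) + 1/(36×10³) ] = 5.119.
P = 5.119 / 5.097×10⁻⁵ = 100400 N.
σ = P/A = 100400/1500 = 66.96 MPa.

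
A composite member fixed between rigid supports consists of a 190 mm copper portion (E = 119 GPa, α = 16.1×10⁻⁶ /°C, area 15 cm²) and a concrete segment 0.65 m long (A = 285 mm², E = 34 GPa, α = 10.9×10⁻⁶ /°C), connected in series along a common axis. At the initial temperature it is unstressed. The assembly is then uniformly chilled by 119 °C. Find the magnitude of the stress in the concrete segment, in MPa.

If the supports were absent, the total length change would be Σ αᵢΔT Lᵢ = 16.1×10⁻⁶×119×190 + 10.9×10⁻⁶×119×650 = 1.207 mm.
The rigid supports impose zero overall length change; the single axial force P common to all segments must satisfy P Σ Lᵢ/(AᵢEᵢ) = δ_free.
The series flexibility is Σ Lᵢ/(AᵢEᵢ) = 190/(1500×119×10³) + 650/(285×34×10³) = 6.814×10⁻⁵ mm/N.
P = 1.207 / 6.814×10⁻⁵ = 17710 N = 17.71 kN, tensile.
σ_{concrete} = P / A = 17710 / 285 = 62.16 MPa.

σ ≈ 62.2 MPa (tensile)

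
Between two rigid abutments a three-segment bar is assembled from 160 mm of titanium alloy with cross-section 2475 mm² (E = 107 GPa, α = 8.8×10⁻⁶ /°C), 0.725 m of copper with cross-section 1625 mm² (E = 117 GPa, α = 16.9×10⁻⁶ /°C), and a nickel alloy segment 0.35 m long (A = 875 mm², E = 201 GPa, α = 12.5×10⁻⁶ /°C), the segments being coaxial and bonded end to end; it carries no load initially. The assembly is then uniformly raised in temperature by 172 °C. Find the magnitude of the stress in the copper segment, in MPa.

σ ≈ 298 MPa (compressive)

With the walls removed the bar would change length by δ_free = Σ αᵢΔT Lᵢ = 8.8×10⁻⁶×172×160 + 16.9×10⁻⁶×172×725 + 12.5×10⁻⁶×172×350 = 3.102 mm.
The rigid supports impose zero overall length change; the single axial force P common to all segments must satisfy P Σ Lᵢ/(AᵢEᵢ) = δ_free.
Σ Lᵢ/(AᵢEᵢ) = 160/(2475×107×10³) + 725/(1625×117×10³) + 350/(875×201×10³) = 6.408×10⁻⁶ mm/N.
P = 3.102 / 6.408×10⁻⁶ = 484100 N = 484.1 kN, compressive.
σ_{copper} = P / A = 484100 / 1625 = 297.9 MPa.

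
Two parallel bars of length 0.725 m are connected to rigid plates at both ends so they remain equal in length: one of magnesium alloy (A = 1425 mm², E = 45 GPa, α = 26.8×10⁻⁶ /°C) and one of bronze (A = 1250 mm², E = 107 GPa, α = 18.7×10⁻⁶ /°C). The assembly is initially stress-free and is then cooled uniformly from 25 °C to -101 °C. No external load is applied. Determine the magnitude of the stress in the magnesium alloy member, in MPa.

Both members must finish at the same length. With the larger α, the magnesium alloy tends to over-contract; the plates restrain it, putting the magnesium alloy in tension and the bronze in compression. With no external load the two internal forces are equal and opposite, magnitude P.
Equating the net (thermal + elastic) strains gives |α₁ − α₂|·ΔT = P·[1/(A₁E₁) + 1/(A₂E₂)].
|α₁ − α₂|·ΔT = 8.1×10⁻⁶ × 126 = 0.001021.
1/(A₁E₁) + 1/(A₂E₂) = 1/(1425×45×10³) + 1/(1250×107×10³) = 2.307×10⁻⁸ N⁻¹.
P = 0.001021 / 2.307×10⁻⁸ = 44240 N = 44.24 kN.
σ_{magnesium alloy} = P/A₁ = 44240/1425 = 31.04 MPa, tensile.

σ ≈ 31 MPa (tensile)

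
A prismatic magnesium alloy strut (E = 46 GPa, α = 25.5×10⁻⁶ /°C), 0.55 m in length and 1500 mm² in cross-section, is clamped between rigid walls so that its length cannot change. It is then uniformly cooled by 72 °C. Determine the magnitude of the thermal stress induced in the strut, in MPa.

σ ≈ 84.5 MPa (tensile)

The supports are rigid, so the total axial strain is zero. The restrained thermal strain is ε = αΔT = 25.5×10⁻⁶ × 72 = 1836×10⁻⁶.
The stress required to suppress this strain is σ = Eε = 46×10³ × 1836×10⁻⁶ = 84.46 MPa, tensile since the strut is trying to contract.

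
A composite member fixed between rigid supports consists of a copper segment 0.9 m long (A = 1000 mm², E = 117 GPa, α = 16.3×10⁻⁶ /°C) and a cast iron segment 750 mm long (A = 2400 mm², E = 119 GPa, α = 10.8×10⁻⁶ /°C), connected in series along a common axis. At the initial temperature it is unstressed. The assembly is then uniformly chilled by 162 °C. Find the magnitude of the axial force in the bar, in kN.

Free thermal contraction of the whole bar: Σ αᵢΔT Lᵢ = 16.3×10⁻⁶×162×900 + 10.8×10⁻⁶×162×750 = 3.689 mm.
The walls prevent any net length change, so an axial force P (same in every segment) develops. Compatibility: P · Σ Lᵢ/(AᵢEᵢ) = δ_free.
The series flexibility is Σ Lᵢ/(AᵢEᵢ) = 900/(1000×117×10³) + 750/(2400×119×10³) = 1.032×10⁻⁵ mm/N.
Hence P = δ_free / Σ(L/AE) = 3.689/1.032×10⁻⁵ = 357.5 kN (tensile).

P ≈ 357 kN (tensile)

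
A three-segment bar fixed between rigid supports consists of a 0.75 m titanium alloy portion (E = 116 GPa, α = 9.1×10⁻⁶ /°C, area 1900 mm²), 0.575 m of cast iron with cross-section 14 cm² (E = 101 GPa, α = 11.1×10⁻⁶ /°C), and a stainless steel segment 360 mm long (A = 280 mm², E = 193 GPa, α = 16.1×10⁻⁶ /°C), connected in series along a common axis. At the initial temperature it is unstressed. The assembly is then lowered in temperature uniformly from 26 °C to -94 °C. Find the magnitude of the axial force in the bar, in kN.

P ≈ 161 kN (tensile)

With the walls removed the bar would change length by δ_free = Σ αᵢΔT Lᵢ = 9.1×10⁻⁶×120×750 + 11.1×10⁻⁶×120×575 + 16.1×10⁻⁶×120×360 = 2.28 mm.
The walls prevent any net length change, so an axial force P (same in every segment) develops. Compatibility: P · Σ Lᵢ/(AᵢEᵢ) = δ_free.
Σ Lᵢ/(AᵢEᵢ) = 750/(1900×116×10³) + 575/(1400×101×10³) + 360/(280×193×10³) = 1.413×10⁻⁵ mm/N.
So P = 2.28 / 1.413×10⁻⁵ = 161.4 kN, tensile.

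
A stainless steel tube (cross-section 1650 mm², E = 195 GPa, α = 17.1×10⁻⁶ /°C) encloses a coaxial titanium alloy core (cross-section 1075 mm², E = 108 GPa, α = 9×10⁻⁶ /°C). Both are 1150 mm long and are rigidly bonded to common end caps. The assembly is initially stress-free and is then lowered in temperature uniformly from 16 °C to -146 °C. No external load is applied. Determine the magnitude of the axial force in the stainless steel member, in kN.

P ≈ 112 kN (tensile in the stainless steel)

The stainless steel has the larger α, so on cooling it would change length more than the titanium alloy if both were free. The rigid plates force a common final length, so the stainless steel is put into tension and the titanium alloy into compression, with equal and opposite forces P (no external load).
Setting the final lengths equal and cancelling L: (α₁ − α₂)ΔT = P/(A₁E₁) + P/(A₂E₂).
|α₁ − α₂|·ΔT = 8.1×10⁻⁶ × 162 = 0.001312.
1/(A₁E₁) + 1/(A₂E₂) = 1/(1650×195×10³) + 1/(1075×108×10³) = 1.172×10⁻⁸ N⁻¹.
P = 0.001312 / 1.172×10⁻⁸ = 112000 N = 112 kN.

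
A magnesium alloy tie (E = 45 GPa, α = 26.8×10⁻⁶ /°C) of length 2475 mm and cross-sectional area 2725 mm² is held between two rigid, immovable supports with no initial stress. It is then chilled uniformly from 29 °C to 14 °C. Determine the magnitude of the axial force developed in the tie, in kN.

P ≈ 49.3 kN (tensile)

With zero net strain, σ = E·αΔT = 45 GPa × 26.8×10⁻⁶ × 15 = 18.09 MPa.
Then P = σA = 18.09 × 2725 mm² = 49.3 kN, tensile.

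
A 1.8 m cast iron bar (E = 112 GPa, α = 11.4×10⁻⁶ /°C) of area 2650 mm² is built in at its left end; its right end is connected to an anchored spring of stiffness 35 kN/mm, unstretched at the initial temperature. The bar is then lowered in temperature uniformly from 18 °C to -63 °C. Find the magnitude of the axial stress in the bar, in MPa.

σ ≈ 18.1 MPa (tensile)

If the spring were absent the bar would shorten by αΔT L = 11.4×10⁻⁶ × 81 × 1800 = 1.662 mm.
Let P be the tensile force in the spring. The bar extends elastically by PL/(AE) and the spring stretches by P/k; together these equal δ_free.
P [ L/(AE) + 1/k ] = δ_free → P [ 1800/(2650×112×10³) + 1/(35×10³) ] = 1.662.
P = 1.662 / 3.464×10⁻⁵ = 47990 N.
σ = P/A = 47990/2650 = 18.11 MPa.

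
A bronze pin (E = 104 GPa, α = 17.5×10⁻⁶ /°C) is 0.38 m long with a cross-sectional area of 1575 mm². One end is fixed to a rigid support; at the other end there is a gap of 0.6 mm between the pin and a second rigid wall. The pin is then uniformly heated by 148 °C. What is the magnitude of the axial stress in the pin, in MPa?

If the wall were absent the pin would grow by αΔT L = 17.5×10⁻⁶ × 148 × 380 = 0.9842 mm.
After closing the 0.6 mm clearance, 0.9842 − 0.6 = 0.3842 mm of expansion remains to be suppressed by the wall.
So σ = E(δ_free − g)/L = 104×10³ × 0.3842/380 = 105.1 MPa.

σ ≈ 105 MPa (compressive)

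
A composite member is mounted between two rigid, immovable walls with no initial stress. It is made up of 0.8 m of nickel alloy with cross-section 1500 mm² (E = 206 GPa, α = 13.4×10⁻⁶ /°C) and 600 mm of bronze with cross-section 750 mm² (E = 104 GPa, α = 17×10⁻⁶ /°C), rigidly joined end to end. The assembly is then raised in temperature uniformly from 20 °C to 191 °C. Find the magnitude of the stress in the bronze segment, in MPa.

σ ≈ 464 MPa (compressive)

If the supports were absent, the total length change would be Σ αᵢΔT Lᵢ = 13.4×10⁻⁶×171×800 + 17×10⁻⁶×171×600 = 3.577 mm.
The rigid supports impose zero overall length change; the single axial force P common to all segments must satisfy P Σ Lᵢ/(AᵢEᵢ) = δ_free.
The series flexibility is Σ Lᵢ/(AᵢEᵢ) = 800/(1500×206×10³) + 600/(750×104×10³) = 1.028×10⁻⁵ mm/N.
So P = 3.577 / 1.028×10⁻⁵ = 347.9 kN, compressive.
σ_{bronze} = P / A = 347900 / 750 = 463.9 MPa.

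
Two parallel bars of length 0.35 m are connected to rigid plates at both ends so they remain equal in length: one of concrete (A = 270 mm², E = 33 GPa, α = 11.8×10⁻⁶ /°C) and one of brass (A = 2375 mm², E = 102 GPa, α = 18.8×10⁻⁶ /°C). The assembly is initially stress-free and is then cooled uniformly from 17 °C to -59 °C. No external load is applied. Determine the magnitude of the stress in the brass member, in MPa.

σ ≈ 1.93 MPa (tensile)

The brass has the larger α, so on cooling it would change length more than the concrete if both were free. The rigid plates force a common final length, so the brass is put into tension and the concrete into compression, with equal and opposite forces P (no external load).
Compatibility of the two members (thermal + elastic change equal): (α₁ − α₂)ΔT = P·[1/(A₁E₁) + 1/(A₂E₂)].
|α₁ − α₂|·ΔT = 7×10⁻⁶ × 76 = 0.000532.
1/(A₁E₁) + 1/(A₂E₂) = 1/(270×33×10³) + 1/(2375×102×10³) = 1.164×10⁻⁷ N⁻¹.
P = 0.000532 / 1.164×10⁻⁷ = 4572 N = 4.572 kN.
σ_{brass} = P/A₂ = 4572/2375 = 1.925 MPa, tensile.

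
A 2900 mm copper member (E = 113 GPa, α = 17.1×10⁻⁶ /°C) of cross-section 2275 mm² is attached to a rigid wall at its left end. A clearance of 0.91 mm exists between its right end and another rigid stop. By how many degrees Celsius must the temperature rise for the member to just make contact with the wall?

The gap closes when αΔT L = 0.91 mm, since the member is still unstressed at that instant.
So ΔT = g/(αL) = 0.91/(17.1×10⁻⁶ × 2900) = 18.35 °C.

ΔT ≈ 18.4 °C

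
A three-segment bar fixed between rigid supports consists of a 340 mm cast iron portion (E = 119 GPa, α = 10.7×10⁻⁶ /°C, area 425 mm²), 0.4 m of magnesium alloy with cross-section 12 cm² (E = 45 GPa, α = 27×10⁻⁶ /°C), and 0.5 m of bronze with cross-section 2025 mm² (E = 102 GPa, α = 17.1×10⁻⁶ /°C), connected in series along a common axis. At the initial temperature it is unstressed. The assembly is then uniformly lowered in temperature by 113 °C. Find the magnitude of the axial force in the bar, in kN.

P ≈ 157 kN (tensile)

With the walls removed the bar would change length by δ_free = Σ αᵢΔT Lᵢ = 10.7×10⁻⁶×113×340 + 27×10⁻⁶×113×400 + 17.1×10⁻⁶×113×500 = 2.598 mm.
Since the ends are fixed, an axial force P builds up, equal in every segment, with P · Σ Lᵢ/(AᵢEᵢ) = δ_free.
Σ Lᵢ/(AᵢEᵢ) = 340/(425×119×10³) + 400/(1200×45×10³) + 500/(2025×102×10³) = 1.655×10⁻⁵ mm/N.
So P = 2.598 / 1.655×10⁻⁵ = 156.9 kN, tensile.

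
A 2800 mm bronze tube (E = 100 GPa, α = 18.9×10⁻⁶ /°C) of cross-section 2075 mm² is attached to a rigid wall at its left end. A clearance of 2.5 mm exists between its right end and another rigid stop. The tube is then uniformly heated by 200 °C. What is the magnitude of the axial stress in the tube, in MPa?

σ ≈ 289 MPa (compressive)

If the wall were absent the tube would grow by αΔT L = 18.9×10⁻⁶ × 200 × 2800 = 10.58 mm.
After closing the 2.5 mm clearance, 10.58 − 2.5 = 8.084 mm of expansion remains to be suppressed by the wall.
That suppressed elongation corresponds to σ = E·Δ/L = 100×10³ × 8.084/2800 = 288.7 MPa.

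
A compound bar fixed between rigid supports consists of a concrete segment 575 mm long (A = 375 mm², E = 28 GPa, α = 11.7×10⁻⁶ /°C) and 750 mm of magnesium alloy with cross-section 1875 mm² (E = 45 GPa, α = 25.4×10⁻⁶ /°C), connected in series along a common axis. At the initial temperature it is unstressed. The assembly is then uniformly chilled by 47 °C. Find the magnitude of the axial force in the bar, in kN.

P ≈ 19 kN (tensile)

With the walls removed the bar would change length by δ_free = Σ αᵢΔT Lᵢ = 11.7×10⁻⁶×47×575 + 25.4×10⁻⁶×47×750 = 1.212 mm.
The walls prevent any net length change, so an axial force P (same in every segment) develops. Compatibility: P · Σ Lᵢ/(AᵢEᵢ) = δ_free.
The series flexibility is Σ Lᵢ/(AᵢEᵢ) = 575/(375×28×10³) + 750/(1875×45×10³) = 6.365×10⁻⁵ mm/N.
So P = 1.212 / 6.365×10⁻⁵ = 19.03 kN, tensile.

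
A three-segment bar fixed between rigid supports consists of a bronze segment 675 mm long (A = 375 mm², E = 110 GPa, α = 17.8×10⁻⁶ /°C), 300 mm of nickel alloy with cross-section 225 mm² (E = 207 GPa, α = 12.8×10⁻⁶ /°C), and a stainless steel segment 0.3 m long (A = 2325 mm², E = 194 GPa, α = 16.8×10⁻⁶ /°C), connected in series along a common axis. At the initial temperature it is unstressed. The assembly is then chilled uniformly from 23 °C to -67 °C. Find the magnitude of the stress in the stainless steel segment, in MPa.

Free thermal contraction of the whole bar: Σ αᵢΔT Lᵢ = 17.8×10⁻⁶×90×675 + 12.8×10⁻⁶×90×300 + 16.8×10⁻⁶×90×300 = 1.881 mm.
The walls prevent any net length change, so an axial force P (same in every segment) develops. Compatibility: P · Σ Lᵢ/(AᵢEᵢ) = δ_free.
The series flexibility is Σ Lᵢ/(AᵢEᵢ) = 675/(375×110×10³) + 300/(225×207×10³) + 300/(2325×194×10³) = 2.347×10⁻⁵ mm/N.
So P = 1.881 / 2.347×10⁻⁵ = 80.13 kN, tensile.
σ_{stainless steel} = P / A = 80130 / 2325 = 34.46 MPa.

σ ≈ 34.5 MPa (tensile)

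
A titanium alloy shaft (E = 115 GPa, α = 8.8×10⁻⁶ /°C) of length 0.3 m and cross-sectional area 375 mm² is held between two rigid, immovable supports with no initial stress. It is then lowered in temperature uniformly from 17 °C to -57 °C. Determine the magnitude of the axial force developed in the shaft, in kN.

P ≈ 28.1 kN (tensile)

With zero net strain, σ = E·αΔT = 115 GPa × 8.8×10⁻⁶ × 74 = 74.89 MPa.
Axial force P = σA = 74.89 × 375 = 28080 N = 28.08 kN, tensile.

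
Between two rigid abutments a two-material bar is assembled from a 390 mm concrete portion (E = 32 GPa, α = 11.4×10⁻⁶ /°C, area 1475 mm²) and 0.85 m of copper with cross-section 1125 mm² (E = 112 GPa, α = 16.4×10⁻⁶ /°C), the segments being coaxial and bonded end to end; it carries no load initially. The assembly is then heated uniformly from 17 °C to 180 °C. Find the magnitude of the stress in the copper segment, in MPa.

Free thermal expansion of the whole bar: Σ αᵢΔT Lᵢ = 11.4×10⁻⁶×163×390 + 16.4×10⁻⁶×163×850 = 2.997 mm.
The walls prevent any net length change, so an axial force P (same in every segment) develops. Compatibility: P · Σ Lᵢ/(AᵢEᵢ) = δ_free.
Σ Lᵢ/(AᵢEᵢ) = 390/(1475×32×10³) + 850/(1125×112×10³) = 1.501×10⁻⁵ mm/N.
P = 2.997 / 1.501×10⁻⁵ = 199700 N = 199.7 kN, compressive.
σ_{copper} = P / A = 199700 / 1125 = 177.5 MPa.

σ ≈ 177 MPa (compressive)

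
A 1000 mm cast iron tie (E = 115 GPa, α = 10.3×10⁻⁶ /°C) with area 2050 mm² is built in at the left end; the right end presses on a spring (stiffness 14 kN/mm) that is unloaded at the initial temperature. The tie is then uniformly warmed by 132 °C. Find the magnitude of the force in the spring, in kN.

P ≈ 18 kN

If the spring were absent the tie would lengthen by αΔT L = 10.3×10⁻⁶ × 132 × 1000 = 1.36 mm.
Let P be the compressive force at the spring. The tie shortens elastically by PL/(AE) and the spring compresses by P/k; together these equal δ_free.
P [ L/(AE) + 1/k ] = δ_free → P [ 1000/(2050×115×10³) + 1/(14×10³) ] = 1.36.
P = 1.36 / 7.567×10⁻⁵ = 17970 N.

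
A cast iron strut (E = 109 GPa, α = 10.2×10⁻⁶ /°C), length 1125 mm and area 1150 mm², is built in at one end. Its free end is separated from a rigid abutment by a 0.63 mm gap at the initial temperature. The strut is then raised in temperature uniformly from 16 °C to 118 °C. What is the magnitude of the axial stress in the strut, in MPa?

σ ≈ 52.4 MPa (compressive)

Unrestrained expansion: δ_free = αΔT L = 10.2×10⁻⁶ × 102 × 1125 = 1.17 mm.
This exceeds the 0.63 mm gap, so the wall pushes back. The portion of expansion that must be recovered elastically is δ_free − gap = 1.17 − 0.63 = 0.5404 mm.
Compatibility: PL/(AE) = 0.5404 mm, so σ = P/A = E × (0.5404/1125) = 52.36 MPa.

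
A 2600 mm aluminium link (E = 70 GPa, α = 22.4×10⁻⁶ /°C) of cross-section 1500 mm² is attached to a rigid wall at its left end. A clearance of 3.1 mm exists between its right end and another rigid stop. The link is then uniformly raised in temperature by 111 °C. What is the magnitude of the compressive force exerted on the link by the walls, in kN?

Unrestrained expansion: δ_free = αΔT L = 22.4×10⁻⁶ × 111 × 2600 = 6.465 mm.
This exceeds the 3.1 mm gap, so the wall pushes back. The portion of expansion that must be recovered elastically is δ_free − gap = 6.465 − 3.1 = 3.365 mm.
So σ = E(δ_free − g)/L = 70×10³ × 3.365/2600 = 90.59 MPa.
Force on the wall = σA = 90.59 × 1500 mm² = 135.9 kN.

P ≈ 136 kN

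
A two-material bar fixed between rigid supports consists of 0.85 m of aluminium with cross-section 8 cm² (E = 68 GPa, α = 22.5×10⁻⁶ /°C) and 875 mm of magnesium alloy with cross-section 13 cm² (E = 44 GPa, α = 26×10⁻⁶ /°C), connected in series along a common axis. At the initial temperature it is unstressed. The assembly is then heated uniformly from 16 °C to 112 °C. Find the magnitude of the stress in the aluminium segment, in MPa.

With the walls removed the bar would change length by δ_free = Σ αᵢΔT Lᵢ = 22.5×10⁻⁶×96×850 + 26×10⁻⁶×96×875 = 4.02 mm.
The rigid supports impose zero overall length change; the single axial force P common to all segments must satisfy P Σ Lᵢ/(AᵢEᵢ) = δ_free.
The series flexibility is Σ Lᵢ/(AᵢEᵢ) = 850/(800×68×10³) + 875/(1300×44×10³) = 3.092×10⁻⁵ mm/N.
P = 4.02 / 3.092×10⁻⁵ = 130000 N = 130 kN, compressive.
σ_{aluminium} = P / A = 130000 / 800 = 162.5 MPa.

σ ≈ 163 MPa (compressive)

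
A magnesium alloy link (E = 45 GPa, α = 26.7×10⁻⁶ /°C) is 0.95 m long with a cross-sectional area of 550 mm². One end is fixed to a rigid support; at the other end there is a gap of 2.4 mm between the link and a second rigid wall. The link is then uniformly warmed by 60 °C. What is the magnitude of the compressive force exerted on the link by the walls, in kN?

Unrestrained expansion: δ_free = αΔT L = 26.7×10⁻⁶ × 60 × 950 = 1.522 mm.
Since δ_free = 1.52 mm is less than the 2.4 mm gap, the link never touches the wall. No axial force develops.

P ≈ 0 kN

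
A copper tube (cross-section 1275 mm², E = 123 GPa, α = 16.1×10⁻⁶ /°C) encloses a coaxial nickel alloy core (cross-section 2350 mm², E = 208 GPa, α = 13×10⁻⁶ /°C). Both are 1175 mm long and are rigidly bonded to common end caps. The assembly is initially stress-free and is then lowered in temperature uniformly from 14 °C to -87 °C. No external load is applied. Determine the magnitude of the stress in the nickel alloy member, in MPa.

Both members must finish at the same length. With the larger α, the copper tends to over-contract; the plates restrain it, putting the copper in tension and the nickel alloy in compression. With no external load the two internal forces are equal and opposite, magnitude P.
Setting the final lengths equal and cancelling L: (α₁ − α₂)ΔT = P/(A₁E₁) + P/(A₂E₂).
|α₁ − α₂|·ΔT = 3.1×10⁻⁶ × 101 = 0.0003131.
1/(A₁E₁) + 1/(A₂E₂) = 1/(1275×123×10³) + 1/(2350×208×10³) = 8.422×10⁻⁹ N⁻¹.
So P = 0.0003131 / 8.422×10⁻⁹ = 37.17 kN.
σ_{nickel alloy} = P/A₂ = 37170/2350 = 15.82 MPa, compressive.

σ ≈ 15.8 MPa (compressive)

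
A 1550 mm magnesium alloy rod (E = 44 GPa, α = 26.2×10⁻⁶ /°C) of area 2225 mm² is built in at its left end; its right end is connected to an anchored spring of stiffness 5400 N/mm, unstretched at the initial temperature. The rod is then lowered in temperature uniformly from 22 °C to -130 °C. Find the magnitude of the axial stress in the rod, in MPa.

If the spring were absent the rod would shorten by αΔT L = 26.2×10⁻⁶ × 152 × 1550 = 6.173 mm.
With a force P in the spring, the elastic change of the rod is PL/(AE) and that of the spring is P/k; compatibility requires their sum to equal δ_free.
P [ L/(AE) + 1/k ] = δ_free → P [ 1550/(2225×44×10³) + 1/(5400) ] = 6.173.
P = 6.173 / 0.000201 = 30710 N.
σ = P/A = 30710/2225 = 13.8 MPa.

σ ≈ 13.8 MPa (tensile)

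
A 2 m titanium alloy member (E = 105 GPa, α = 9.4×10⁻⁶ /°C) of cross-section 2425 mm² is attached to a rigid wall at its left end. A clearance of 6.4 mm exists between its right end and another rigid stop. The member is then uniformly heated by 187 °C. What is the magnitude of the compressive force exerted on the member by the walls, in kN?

Free thermal elongation = αΔT L = 9.4×10⁻⁶ × 187 × 2000 = 3.516 mm.
This is smaller than the 6.4 mm clearance, so the member expands freely without reaching the stop — the stress is zero.

P ≈ 0 kN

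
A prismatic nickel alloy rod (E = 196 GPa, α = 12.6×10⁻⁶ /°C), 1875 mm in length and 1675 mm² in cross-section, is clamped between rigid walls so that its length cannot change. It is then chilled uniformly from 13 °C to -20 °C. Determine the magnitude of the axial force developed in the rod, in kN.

P ≈ 137 kN (tensile)

With zero net strain, σ = E·αΔT = 196 GPa × 12.6×10⁻⁶ × 33 = 81.5 MPa.
Axial force P = σA = 81.5 × 1675 = 136500 N = 136.5 kN, tensile.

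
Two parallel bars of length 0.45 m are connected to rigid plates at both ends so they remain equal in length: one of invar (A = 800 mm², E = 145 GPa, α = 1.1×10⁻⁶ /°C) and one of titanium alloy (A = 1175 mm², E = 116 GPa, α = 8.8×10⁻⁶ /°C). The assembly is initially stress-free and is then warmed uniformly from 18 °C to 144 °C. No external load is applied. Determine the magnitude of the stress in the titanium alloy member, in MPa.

The titanium alloy has the larger α, so on heating it would change length more than the invar if both were free. The rigid plates force a common final length, so the titanium alloy is put into compression and the invar into tension, with equal and opposite forces P (no external load).
Equating the net (thermal + elastic) strains gives |α₁ − α₂|·ΔT = P·[1/(A₁E₁) + 1/(A₂E₂)].
|α₁ − α₂|·ΔT = 7.7×10⁻⁶ × 126 = 0.0009702.
1/(A₁E₁) + 1/(A₂E₂) = 1/(800×145×10³) + 1/(1175×116×10³) = 1.596×10⁻⁸ N⁻¹.
P = 0.0009702 / 1.596×10⁻⁸ = 60800 N = 60.8 kN.
σ_{titanium alloy} = P/A₂ = 60800/1175 = 51.74 MPa, compressive.

σ ≈ 51.7 MPa (compressive)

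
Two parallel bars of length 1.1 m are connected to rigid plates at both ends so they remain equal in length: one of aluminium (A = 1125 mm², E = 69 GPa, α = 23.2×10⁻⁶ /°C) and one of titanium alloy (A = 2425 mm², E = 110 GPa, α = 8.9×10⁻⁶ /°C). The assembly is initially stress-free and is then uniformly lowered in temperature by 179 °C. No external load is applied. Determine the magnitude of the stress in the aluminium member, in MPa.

The aluminium has the larger α, so on cooling it would change length more than the titanium alloy if both were free. The rigid plates force a common final length, so the aluminium is put into tension and the titanium alloy into compression, with equal and opposite forces P (no external load).
Compatibility of the two members (thermal + elastic change equal): (α₁ − α₂)ΔT = P·[1/(A₁E₁) + 1/(A₂E₂)].
|α₁ − α₂|·ΔT = 14.3×10⁻⁶ × 179 = 0.00256.
1/(A₁E₁) + 1/(A₂E₂) = 1/(1125×69×10³) + 1/(2425×110×10³) = 1.663×10⁻⁸ N⁻¹.
P = 0.00256 / 1.663×10⁻⁸ = 153900 N = 153.9 kN.
σ_{aluminium} = P/A₁ = 153900/1125 = 136.8 MPa, tensile.

σ ≈ 137 MPa (tensile)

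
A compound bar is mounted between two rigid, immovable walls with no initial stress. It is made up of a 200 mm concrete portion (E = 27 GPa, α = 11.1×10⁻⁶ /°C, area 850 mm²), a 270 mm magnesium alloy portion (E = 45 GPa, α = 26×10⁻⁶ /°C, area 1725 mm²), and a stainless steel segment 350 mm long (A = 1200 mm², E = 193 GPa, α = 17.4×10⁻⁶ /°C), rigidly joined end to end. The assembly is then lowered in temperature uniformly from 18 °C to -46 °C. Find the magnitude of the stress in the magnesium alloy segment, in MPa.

Free thermal contraction of the whole bar: Σ αᵢΔT Lᵢ = 11.1×10⁻⁶×64×200 + 26×10⁻⁶×64×270 + 17.4×10⁻⁶×64×350 = 0.9811 mm.
The rigid supports impose zero overall length change; the single axial force P common to all segments must satisfy P Σ Lᵢ/(AᵢEᵢ) = δ_free.
The series flexibility is Σ Lᵢ/(AᵢEᵢ) = 200/(850×27×10³) + 270/(1725×45×10³) + 350/(1200×193×10³) = 1.37×10⁻⁵ mm/N.
So P = 0.9811 / 1.37×10⁻⁵ = 71.59 kN, tensile.
σ_{magnesium alloy} = P / A = 71590 / 1725 = 41.5 MPa.

σ ≈ 41.5 MPa (tensile)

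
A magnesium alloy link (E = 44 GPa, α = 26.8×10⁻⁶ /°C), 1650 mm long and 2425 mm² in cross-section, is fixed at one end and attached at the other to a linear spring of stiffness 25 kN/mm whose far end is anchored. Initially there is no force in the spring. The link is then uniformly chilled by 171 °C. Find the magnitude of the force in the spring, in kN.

The unrestrained thermal change is αΔT L = 26.8×10⁻⁶ × 171 × 1650 = 7.562 mm.
With a force P in the spring, the elastic change of the link is PL/(AE) and that of the spring is P/k; compatibility requires their sum to equal δ_free.
So P = δ_free / [L/(AE) + 1/k] = 7.562 / [ 1650/(2425×44×10³) + 1/(25×10³) ].
P = 7.562 / 5.546×10⁻⁵ = 136300 N.

P ≈ 136 kN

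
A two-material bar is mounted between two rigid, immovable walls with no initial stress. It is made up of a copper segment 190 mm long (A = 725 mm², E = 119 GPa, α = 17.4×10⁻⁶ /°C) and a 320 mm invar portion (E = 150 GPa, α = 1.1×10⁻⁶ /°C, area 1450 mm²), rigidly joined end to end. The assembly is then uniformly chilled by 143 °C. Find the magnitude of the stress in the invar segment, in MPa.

σ ≈ 98.2 MPa (tensile)

Free thermal contraction of the whole bar: Σ αᵢΔT Lᵢ = 17.4×10⁻⁶×143×190 + 1.1×10⁻⁶×143×320 = 0.5231 mm.
The walls prevent any net length change, so an axial force P (same in every segment) develops. Compatibility: P · Σ Lᵢ/(AᵢEᵢ) = δ_free.
Σ Lᵢ/(AᵢEᵢ) = 190/(725×119×10³) + 320/(1450×150×10³) = 3.674×10⁻⁶ mm/N.
So P = 0.5231 / 3.674×10⁻⁶ = 142.4 kN, tensile.
σ_{invar} = P / A = 142400 / 1450 = 98.2 MPa.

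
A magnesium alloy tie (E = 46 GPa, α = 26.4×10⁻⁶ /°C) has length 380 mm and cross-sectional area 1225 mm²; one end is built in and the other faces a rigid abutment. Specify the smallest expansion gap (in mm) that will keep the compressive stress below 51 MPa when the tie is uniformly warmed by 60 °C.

Free expansion if unrestrained: δ_free = αΔT L = 26.4×10⁻⁶ × 60 × 380 = 0.6019 mm.
A stress of 51 MPa corresponds to the wall pushing the tie back by σL/E = 51×380/(46×10³) = 0.4213 mm.
So the gap has to take up the difference, g_min = δ_free − σL/E = 0.6019 − 0.4213 = 0.1806 mm.

g ≈ 0.181 mm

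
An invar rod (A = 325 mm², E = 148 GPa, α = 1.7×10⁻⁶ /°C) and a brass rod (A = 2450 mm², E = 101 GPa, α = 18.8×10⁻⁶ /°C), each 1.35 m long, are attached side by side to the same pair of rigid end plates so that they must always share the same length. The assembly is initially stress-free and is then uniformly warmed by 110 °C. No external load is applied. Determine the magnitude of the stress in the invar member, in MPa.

σ ≈ 233 MPa (tensile)

Equilibrium of a rigid end plate with no external load gives equal and opposite internal forces ±P in the two members. Since α_{brass} > α_{invar}, heating drives the brass into compression and the invar into tension.
Setting the final lengths equal and cancelling L: (α₁ − α₂)ΔT = P/(A₁E₁) + P/(A₂E₂).
|α₁ − α₂|·ΔT = 17.1×10⁻⁶ × 110 = 0.001881.
1/(A₁E₁) + 1/(A₂E₂) = 1/(325×148×10³) + 1/(2450×101×10³) = 2.483×10⁻⁸ N⁻¹.
P = 0.001881 / 2.483×10⁻⁸ = 75750 N = 75.75 kN.
σ_{invar} = P/A₁ = 75750/325 = 233.1 MPa, tensile.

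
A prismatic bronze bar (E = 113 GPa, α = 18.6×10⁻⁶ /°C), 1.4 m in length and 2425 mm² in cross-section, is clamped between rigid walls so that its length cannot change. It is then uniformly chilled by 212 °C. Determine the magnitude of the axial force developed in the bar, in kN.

Full restraint means ε = 0, so the stress is σ = EαΔT = 113×10³ × 18.6×10⁻⁶ × 212 = 445.6 MPa.
P = AEαΔT = 2425 × 113×10³ × 18.6×10⁻⁶ × 212 = 1081 kN (tensile).

P ≈ 1080 kN (tensile)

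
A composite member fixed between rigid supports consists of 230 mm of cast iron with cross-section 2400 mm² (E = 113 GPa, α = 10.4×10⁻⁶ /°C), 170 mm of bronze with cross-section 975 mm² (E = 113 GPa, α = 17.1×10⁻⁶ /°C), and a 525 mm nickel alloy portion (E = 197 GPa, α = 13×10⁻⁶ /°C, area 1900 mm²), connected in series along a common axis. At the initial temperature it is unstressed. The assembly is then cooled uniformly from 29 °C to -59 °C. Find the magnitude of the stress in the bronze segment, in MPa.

σ ≈ 288 MPa (tensile)

Free thermal contraction of the whole bar: Σ αᵢΔT Lᵢ = 10.4×10⁻⁶×88×230 + 17.1×10⁻⁶×88×170 + 13×10⁻⁶×88×525 = 1.067 mm.
Since the ends are fixed, an axial force P builds up, equal in every segment, with P · Σ Lᵢ/(AᵢEᵢ) = δ_free.
The series flexibility is Σ Lᵢ/(AᵢEᵢ) = 230/(2400×113×10³) + 170/(975×113×10³) + 525/(1900×197×10³) = 3.794×10⁻⁶ mm/N.
So P = 1.067 / 3.794×10⁻⁶ = 281.2 kN, tensile.
σ_{bronze} = P / A = 281200 / 975 = 288.4 MPa.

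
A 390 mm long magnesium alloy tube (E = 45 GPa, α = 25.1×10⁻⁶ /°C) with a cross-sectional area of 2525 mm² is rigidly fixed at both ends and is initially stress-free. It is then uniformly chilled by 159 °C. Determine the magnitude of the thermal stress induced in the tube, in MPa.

With length fixed, the mechanical strain must cancel the thermal strain αΔT = 25.1×10⁻⁶ × 159 = 3990.9×10⁻⁶.
σ = EαΔT = 45×10³ × 25.1×10⁻⁶ × 159 = 179.6 MPa (tensile; the tube is trying to contract).

σ ≈ 180 MPa (tensile)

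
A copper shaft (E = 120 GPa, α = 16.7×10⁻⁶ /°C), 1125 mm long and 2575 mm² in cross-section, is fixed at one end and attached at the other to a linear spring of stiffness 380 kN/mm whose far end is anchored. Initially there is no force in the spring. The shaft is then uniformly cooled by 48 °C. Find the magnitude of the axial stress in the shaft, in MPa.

The unrestrained thermal change is αΔT L = 16.7×10⁻⁶ × 48 × 1125 = 0.9018 mm.
Let P be the tensile force in the spring. The shaft extends elastically by PL/(AE) and the spring stretches by P/k; together these equal δ_free.
P [ L/(AE) + 1/k ] = δ_free → P [ 1125/(2575×120×10³) + 1/(380×10³) ] = 0.9018.
P = 0.9018 / 6.272×10⁻⁶ = 143800 N.
σ = P/A = 143800/2575 = 55.83 MPa.

σ ≈ 55.8 MPa (tensile)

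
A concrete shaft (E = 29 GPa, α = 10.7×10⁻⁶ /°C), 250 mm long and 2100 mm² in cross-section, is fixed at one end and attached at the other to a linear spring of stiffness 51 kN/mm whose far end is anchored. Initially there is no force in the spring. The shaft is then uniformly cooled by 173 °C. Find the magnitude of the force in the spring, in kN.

P ≈ 19.5 kN

The unrestrained thermal change is αΔT L = 10.7×10⁻⁶ × 173 × 250 = 0.4628 mm.
With a force P in the spring, the elastic change of the shaft is PL/(AE) and that of the spring is P/k; compatibility requires their sum to equal δ_free.
P [ L/(AE) + 1/k ] = δ_free → P [ 250/(2100×29×10³) + 1/(51×10³) ] = 0.4628.
P = 0.4628 / 2.371×10⁻⁵ = 19520 N.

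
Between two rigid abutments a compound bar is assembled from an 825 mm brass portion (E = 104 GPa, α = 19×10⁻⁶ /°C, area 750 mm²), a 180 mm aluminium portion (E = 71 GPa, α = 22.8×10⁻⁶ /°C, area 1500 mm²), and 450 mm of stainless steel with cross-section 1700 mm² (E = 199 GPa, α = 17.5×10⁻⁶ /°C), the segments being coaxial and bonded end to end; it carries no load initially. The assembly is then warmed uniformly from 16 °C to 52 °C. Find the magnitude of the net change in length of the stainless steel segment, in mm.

|ΔL| ≈ 0.186 mm

With the walls removed the bar would change length by δ_free = Σ αᵢΔT Lᵢ = 19×10⁻⁶×36×825 + 22.8×10⁻⁶×36×180 + 17.5×10⁻⁶×36×450 = 0.9955 mm.
The rigid supports impose zero overall length change; the single axial force P common to all segments must satisfy P Σ Lᵢ/(AᵢEᵢ) = δ_free.
Σ Lᵢ/(AᵢEᵢ) = 825/(750×104×10³) + 180/(1500×71×10³) + 450/(1700×199×10³) = 1.36×10⁻⁵ mm/N.
So P = 0.9955 / 1.36×10⁻⁵ = 73.22 kN, compressive.
For the stainless steel segment, free thermal change = 17.5×10⁻⁶×36×450 = 0.2835 mm and elastic change from P = 73220×450/(1700×199×10³) = 0.09739 mm; these oppose, so the net change is 0.186 mm (segment lengthens).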